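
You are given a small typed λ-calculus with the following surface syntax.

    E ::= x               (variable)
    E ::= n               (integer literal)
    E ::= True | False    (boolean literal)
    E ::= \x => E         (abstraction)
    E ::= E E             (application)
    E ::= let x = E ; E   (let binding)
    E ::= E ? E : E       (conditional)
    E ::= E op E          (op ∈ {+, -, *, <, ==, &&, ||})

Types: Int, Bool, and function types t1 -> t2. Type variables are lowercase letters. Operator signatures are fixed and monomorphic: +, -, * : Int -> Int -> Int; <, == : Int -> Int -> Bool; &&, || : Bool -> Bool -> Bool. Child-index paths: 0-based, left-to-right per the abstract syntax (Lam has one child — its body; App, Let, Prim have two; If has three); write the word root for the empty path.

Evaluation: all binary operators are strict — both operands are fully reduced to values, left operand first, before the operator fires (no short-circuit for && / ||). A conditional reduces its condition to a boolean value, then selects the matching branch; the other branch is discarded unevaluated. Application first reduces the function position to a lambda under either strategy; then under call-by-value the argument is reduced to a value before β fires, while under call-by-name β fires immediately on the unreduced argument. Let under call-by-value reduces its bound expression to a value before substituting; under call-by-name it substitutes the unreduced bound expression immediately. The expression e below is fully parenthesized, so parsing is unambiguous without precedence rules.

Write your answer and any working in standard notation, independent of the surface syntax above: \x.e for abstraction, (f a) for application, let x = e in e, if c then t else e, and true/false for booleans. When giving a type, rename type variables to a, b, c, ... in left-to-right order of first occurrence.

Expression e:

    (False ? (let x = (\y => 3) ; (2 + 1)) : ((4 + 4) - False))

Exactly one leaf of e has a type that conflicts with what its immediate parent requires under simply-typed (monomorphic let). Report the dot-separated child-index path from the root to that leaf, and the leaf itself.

Answer: 2.1 : false

Working:
  unify Bool ~ Bool
\y._ : a -> Int
let x : a -> Int
  unify Int ~ Int
  unify Int ~ Int
  unify Int ~ Int
  unify Int ~ Int
  unify Int ~ Int
  unify Bool ~ Int
  FAIL: mismatch Bool ~ Int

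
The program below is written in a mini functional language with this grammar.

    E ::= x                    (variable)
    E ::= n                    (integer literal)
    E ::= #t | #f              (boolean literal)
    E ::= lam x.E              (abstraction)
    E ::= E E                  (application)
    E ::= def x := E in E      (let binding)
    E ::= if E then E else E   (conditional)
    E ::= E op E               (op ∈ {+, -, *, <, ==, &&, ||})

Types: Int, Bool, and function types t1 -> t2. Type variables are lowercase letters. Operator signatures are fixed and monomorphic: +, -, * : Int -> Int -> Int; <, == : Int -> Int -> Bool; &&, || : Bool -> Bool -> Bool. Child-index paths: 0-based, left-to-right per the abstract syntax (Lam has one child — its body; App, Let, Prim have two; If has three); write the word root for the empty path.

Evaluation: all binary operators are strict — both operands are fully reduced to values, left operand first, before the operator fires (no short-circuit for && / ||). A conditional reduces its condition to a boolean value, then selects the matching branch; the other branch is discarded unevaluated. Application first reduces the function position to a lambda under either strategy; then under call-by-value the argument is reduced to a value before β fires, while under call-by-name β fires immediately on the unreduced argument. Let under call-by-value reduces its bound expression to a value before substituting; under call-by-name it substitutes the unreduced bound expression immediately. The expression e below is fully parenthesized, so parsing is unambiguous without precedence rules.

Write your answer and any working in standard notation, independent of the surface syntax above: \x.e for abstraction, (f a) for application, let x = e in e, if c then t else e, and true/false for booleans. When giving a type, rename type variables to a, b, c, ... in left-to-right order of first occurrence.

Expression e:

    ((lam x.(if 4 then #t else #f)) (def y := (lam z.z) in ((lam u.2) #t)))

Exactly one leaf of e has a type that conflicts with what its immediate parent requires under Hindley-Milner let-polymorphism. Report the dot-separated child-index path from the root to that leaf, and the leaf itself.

Working:
  unify Int ~ Bool
  FAIL: mismatch Int ~ Bool

Answer: 0.0.0 : 4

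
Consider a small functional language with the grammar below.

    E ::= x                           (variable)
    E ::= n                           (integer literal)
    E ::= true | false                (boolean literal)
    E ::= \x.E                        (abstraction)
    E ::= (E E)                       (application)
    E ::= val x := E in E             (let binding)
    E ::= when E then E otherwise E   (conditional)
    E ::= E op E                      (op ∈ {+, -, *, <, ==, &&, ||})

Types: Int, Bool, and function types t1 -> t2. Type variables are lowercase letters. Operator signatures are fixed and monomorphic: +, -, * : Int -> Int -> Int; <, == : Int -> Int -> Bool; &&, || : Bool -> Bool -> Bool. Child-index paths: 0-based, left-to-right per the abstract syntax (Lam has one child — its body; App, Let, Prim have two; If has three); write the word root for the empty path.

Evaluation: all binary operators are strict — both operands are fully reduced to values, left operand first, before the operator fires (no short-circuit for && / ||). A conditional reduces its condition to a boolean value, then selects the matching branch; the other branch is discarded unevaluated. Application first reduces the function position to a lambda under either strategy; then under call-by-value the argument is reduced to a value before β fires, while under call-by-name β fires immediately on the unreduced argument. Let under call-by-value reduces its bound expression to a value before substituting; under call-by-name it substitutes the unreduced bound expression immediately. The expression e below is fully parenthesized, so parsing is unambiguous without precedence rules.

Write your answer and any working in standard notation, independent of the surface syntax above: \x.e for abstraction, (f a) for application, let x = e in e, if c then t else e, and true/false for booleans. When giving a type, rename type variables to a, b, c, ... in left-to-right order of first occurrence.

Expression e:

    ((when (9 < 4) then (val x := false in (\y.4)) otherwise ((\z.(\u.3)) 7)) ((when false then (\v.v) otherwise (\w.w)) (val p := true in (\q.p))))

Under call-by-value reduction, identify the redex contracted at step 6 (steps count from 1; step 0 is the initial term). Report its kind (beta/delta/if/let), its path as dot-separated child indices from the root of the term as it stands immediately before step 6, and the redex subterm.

Answer: beta at 1 : ((\w.w) (\q.true))

Working:
step 0: ((if (9 < 4) then (let x = false in (\y.4)) else ((\z.(\u.3)) 7)) ((if false then (\v.v) else (\w.w)) (let p = true in (\q.p))))
step 1: [delta@0.0] ((if false then (let x = false in (\y.4)) else ((\z.(\u.3)) 7)) ((if false then (\v.v) else (\w.w)) (let p = true in (\q.p))))
step 2: [if@0] (((\z.(\u.3)) 7) ((if false then (\v.v) else (\w.w)) (let p = true in (\q.p))))
step 3: [beta@0] ((\u.3) ((if false then (\v.v) else (\w.w)) (let p = true in (\q.p))))
step 4: [if@1.0] ((\u.3) ((\w.w) (let p = true in (\q.p))))
step 5: [let@1.1] ((\u.3) ((\w.w) (\q.true)))
step 6: [beta@1] ((\u.3) (\q.true))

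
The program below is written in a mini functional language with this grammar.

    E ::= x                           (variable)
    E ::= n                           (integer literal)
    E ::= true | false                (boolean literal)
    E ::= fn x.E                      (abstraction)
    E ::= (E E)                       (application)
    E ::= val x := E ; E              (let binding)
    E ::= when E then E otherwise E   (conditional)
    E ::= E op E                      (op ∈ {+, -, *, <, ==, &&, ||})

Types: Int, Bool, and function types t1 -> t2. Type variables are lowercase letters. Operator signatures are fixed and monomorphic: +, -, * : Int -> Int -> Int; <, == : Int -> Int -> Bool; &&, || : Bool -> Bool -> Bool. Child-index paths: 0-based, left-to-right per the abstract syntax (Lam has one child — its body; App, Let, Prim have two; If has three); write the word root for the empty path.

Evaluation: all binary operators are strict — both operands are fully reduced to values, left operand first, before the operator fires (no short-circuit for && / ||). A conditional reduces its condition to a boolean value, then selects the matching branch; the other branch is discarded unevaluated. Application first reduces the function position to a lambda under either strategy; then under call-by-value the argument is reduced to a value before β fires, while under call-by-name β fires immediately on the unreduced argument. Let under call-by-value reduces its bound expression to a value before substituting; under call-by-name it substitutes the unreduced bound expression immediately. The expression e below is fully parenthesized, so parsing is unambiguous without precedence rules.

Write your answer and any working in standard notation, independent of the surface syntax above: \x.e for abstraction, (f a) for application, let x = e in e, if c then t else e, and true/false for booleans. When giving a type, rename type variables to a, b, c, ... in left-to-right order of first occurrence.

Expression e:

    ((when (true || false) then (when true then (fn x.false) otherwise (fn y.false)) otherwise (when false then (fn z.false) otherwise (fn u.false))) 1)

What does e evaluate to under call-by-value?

Working:
step 0: ((if (true || false) then (if true then (\x.false) else (\y.false)) else (if false then (\z.false) else (\u.false))) 1)
step 1: [delta@0.0] ((if true then (if true then (\x.false) else (\y.false)) else (if false then (\z.false) else (\u.false))) 1)
step 2: [if@0] ((if true then (\x.false) else (\y.false)) 1)
step 3: [if@0] ((\x.false) 1)
step 4: [beta@root] false

Answer: false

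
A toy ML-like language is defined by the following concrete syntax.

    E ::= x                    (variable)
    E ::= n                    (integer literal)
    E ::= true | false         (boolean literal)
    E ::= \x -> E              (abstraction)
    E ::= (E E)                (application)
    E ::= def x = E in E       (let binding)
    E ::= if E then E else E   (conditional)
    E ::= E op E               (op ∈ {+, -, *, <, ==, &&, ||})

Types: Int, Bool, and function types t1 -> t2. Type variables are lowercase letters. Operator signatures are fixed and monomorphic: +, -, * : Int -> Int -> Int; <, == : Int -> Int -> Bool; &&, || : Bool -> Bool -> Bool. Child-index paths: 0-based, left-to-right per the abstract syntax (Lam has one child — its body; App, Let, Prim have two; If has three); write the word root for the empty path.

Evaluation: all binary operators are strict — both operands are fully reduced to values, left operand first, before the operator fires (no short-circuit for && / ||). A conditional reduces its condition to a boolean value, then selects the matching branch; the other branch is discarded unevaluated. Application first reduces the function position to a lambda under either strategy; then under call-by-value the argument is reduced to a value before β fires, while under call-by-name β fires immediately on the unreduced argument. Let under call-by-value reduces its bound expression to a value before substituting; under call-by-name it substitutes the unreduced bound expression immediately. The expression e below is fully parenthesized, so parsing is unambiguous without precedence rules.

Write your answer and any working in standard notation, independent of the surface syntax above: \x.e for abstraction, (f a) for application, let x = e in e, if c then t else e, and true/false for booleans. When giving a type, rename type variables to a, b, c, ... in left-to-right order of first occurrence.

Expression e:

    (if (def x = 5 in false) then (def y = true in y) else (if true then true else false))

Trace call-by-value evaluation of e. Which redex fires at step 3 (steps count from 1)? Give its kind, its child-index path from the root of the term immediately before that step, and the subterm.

Answer: if at root : (if true then true else false)

Derivation:
step 0: (if (let x = 5 in false) then (let y = true in y) else (if true then true else false))
step 1: [let@0] (if false then (let y = true in y) else (if true then true else false))
step 2: [if@root] (if true then true else false)
step 3: [if@root] true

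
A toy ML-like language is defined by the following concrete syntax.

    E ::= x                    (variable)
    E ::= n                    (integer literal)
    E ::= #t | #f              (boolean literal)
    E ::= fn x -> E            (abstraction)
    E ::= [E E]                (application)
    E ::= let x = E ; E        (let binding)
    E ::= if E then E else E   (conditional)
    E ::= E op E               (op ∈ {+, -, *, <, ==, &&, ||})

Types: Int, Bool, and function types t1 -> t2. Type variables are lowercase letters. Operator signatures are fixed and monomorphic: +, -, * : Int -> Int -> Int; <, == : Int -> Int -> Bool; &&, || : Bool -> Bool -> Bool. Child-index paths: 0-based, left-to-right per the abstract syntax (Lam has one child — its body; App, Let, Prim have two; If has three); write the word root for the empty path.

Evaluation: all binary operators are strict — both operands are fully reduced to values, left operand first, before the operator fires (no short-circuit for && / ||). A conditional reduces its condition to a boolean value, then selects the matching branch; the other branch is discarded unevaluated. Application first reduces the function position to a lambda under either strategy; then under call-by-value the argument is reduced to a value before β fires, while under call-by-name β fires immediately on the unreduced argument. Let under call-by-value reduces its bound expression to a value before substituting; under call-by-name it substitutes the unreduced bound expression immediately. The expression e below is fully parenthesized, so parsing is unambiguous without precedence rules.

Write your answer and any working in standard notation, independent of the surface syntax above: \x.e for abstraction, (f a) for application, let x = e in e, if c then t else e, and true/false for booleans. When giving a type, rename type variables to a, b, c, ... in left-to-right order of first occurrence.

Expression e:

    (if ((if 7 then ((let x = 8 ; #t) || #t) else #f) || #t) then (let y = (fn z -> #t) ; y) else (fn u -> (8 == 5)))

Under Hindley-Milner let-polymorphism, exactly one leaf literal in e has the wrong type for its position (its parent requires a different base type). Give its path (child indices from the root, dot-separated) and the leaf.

Answer: 0.0.0 : 7

Trace:
  unify Int ~ Bool
  FAIL: mismatch Int ~ Bool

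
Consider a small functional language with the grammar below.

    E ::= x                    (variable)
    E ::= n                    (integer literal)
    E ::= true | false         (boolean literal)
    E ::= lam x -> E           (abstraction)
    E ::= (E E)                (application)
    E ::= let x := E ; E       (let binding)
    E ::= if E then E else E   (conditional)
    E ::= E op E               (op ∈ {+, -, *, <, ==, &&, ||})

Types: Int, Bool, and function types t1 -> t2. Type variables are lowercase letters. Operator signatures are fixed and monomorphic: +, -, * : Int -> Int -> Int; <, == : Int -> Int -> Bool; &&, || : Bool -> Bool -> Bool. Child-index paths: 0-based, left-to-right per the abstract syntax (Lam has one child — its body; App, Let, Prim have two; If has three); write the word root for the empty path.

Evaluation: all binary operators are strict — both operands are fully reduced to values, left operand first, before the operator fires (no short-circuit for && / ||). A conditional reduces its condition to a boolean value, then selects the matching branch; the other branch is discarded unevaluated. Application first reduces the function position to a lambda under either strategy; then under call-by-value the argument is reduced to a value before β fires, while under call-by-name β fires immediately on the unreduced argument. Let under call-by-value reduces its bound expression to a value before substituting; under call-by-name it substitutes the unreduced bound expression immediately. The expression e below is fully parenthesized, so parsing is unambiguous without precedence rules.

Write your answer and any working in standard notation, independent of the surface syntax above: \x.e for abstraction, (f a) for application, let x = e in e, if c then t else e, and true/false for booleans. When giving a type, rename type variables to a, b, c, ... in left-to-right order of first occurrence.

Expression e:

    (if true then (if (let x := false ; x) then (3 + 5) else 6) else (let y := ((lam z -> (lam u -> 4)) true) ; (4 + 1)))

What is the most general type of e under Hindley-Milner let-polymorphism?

Derivation:
  unify Bool ~ Bool
let x : Bool
x : Bool
  unify Bool ~ Bool
  unify Int ~ Int
  unify Int ~ Int
  unify Int ~ Int
\u._ : b -> Int
\z._ : a -> b -> Int
  unify a -> b -> Int ~ Bool -> c
  unify a ~ Bool
  unify b -> Int ~ c
_ _ : b -> Int
let y : forall. b -> Int
  unify Int ~ Int
  unify Int ~ Int
  unify Int ~ Int

Answer: Int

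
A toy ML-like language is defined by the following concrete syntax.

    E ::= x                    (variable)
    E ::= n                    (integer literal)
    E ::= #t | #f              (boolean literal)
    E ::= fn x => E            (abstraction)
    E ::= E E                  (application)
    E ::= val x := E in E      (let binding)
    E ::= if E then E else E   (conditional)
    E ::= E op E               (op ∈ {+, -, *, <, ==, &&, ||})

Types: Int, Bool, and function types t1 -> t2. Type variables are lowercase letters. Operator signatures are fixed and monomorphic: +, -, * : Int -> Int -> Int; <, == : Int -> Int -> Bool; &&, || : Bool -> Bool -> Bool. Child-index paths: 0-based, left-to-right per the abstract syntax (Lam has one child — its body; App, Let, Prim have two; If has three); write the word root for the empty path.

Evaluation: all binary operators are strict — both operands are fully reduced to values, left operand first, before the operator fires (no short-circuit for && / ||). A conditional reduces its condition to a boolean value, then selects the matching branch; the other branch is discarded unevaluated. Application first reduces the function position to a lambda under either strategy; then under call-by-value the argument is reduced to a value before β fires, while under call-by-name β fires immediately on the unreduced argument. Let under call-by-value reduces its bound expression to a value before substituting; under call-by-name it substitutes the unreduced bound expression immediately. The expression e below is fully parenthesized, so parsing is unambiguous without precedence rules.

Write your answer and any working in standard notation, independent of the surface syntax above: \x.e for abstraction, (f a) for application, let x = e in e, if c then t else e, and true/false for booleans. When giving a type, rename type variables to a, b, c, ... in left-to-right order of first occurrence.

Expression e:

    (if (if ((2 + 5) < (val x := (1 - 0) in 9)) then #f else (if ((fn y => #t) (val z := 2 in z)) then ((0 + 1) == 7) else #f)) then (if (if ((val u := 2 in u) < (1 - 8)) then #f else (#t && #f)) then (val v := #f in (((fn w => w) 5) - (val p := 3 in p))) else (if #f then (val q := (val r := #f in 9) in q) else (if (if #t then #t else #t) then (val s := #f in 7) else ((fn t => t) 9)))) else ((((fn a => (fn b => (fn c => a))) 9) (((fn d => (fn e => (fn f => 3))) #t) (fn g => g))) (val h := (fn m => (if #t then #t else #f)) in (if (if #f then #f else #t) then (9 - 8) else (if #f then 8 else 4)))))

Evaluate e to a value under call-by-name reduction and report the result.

Answer: 9

Derivation:
step 0: (if (if ((2 + 5) < (let x = (1 - 0) in 9)) then false else (if ((\y.true) (let z = 2 in z)) then ((0 + 1) == 7) else false)) then (if (if ((let u = 2 in u) < (1 - 8)) then false else (true && false)) then (let v = false in (((\w.w) 5) - (let p = 3 in p))) else (if false then (let q = (let r = false in 9) in q) else (if (if true then true else true) then (let s = false in 7) else ((\t.t) 9)))) else ((((\a.(\b.(\c.a))) 9) (((\d.(\e.(\f.3))) true) (\g.g))) (let h = (\m.(if true then true else false)) in (if (if false then false else true) then (9 - 8) else (if false then 8 else 4)))))
step 1: [delta@0.0.0] (if (if (7 < (let x = (1 - 0) in 9)) then false else (if ((\y.true) (let z = 2 in z)) then ((0 + 1) == 7) else false)) then (if (if ((let u = 2 in u) < (1 - 8)) then false else (true && false)) then (let v = false in (((\w.w) 5) - (let p = 3 in p))) else (if false then (let q = (let r = false in 9) in q) else (if (if true then true else true) then (let s = false in 7) else ((\t.t) 9)))) else ((((\a.(\b.(\c.a))) 9) (((\d.(\e.(\f.3))) true) (\g.g))) (let h = (\m.(if true then true else false)) in (if (if false then false else true) then (9 - 8) else (if false then 8 else 4)))))
step 2: [let@0.0.1] (if (if (7 < 9) then false else (if ((\y.true) (let z = 2 in z)) then ((0 + 1) == 7) else false)) then (if (if ((let u = 2 in u) < (1 - 8)) then false else (true && false)) then (let v = false in (((\w.w) 5) - (let p = 3 in p))) else (if false then (let q = (let r = false in 9) in q) else (if (if true then true else true) then (let s = false in 7) else ((\t.t) 9)))) else ((((\a.(\b.(\c.a))) 9) (((\d.(\e.(\f.3))) true) (\g.g))) (let h = (\m.(if true then true else false)) in (if (if false then false else true) then (9 - 8) else (if false then 8 else 4)))))
step 3: [delta@0.0] (if (if true then false else (if ((\y.true) (let z = 2 in z)) then ((0 + 1) == 7) else false)) then (if (if ((let u = 2 in u) < (1 - 8)) then false else (true && false)) then (let v = false in (((\w.w) 5) - (let p = 3 in p))) else (if false then (let q = (let r = false in 9) in q) else (if (if true then true else true) then (let s = false in 7) else ((\t.t) 9)))) else ((((\a.(\b.(\c.a))) 9) (((\d.(\e.(\f.3))) true) (\g.g))) (let h = (\m.(if true then true else false)) in (if (if false then false else true) then (9 - 8) else (if false then 8 else 4)))))
step 4: [if@0] (if false then (if (if ((let u = 2 in u) < (1 - 8)) then false else (true && false)) then (let v = false in (((\w.w) 5) - (let p = 3 in p))) else (if false then (let q = (let r = false in 9) in q) else (if (if true then true else true) then (let s = false in 7) else ((\t.t) 9)))) else ((((\a.(\b.(\c.a))) 9) (((\d.(\e.(\f.3))) true) (\g.g))) (let h = (\m.(if true then true else false)) in (if (if false then false else true) then (9 - 8) else (if false then 8 else 4)))))
step 5: [if@root] ((((\a.(\b.(\c.a))) 9) (((\d.(\e.(\f.3))) true) (\g.g))) (let h = (\m.(if true then true else false)) in (if (if false then false else true) then (9 - 8) else (if false then 8 else 4))))
step 6: [beta@0.0] (((\b.(\c.9)) (((\d.(\e.(\f.3))) true) (\g.g))) (let h = (\m.(if true then true else false)) in (if (if false then false else true) then (9 - 8) else (if false then 8 else 4))))
step 7: [beta@0] ((\c.9) (let h = (\m.(if true then true else false)) in (if (if false then false else true) then (9 - 8) else (if false then 8 else 4))))
step 8: [beta@root] 9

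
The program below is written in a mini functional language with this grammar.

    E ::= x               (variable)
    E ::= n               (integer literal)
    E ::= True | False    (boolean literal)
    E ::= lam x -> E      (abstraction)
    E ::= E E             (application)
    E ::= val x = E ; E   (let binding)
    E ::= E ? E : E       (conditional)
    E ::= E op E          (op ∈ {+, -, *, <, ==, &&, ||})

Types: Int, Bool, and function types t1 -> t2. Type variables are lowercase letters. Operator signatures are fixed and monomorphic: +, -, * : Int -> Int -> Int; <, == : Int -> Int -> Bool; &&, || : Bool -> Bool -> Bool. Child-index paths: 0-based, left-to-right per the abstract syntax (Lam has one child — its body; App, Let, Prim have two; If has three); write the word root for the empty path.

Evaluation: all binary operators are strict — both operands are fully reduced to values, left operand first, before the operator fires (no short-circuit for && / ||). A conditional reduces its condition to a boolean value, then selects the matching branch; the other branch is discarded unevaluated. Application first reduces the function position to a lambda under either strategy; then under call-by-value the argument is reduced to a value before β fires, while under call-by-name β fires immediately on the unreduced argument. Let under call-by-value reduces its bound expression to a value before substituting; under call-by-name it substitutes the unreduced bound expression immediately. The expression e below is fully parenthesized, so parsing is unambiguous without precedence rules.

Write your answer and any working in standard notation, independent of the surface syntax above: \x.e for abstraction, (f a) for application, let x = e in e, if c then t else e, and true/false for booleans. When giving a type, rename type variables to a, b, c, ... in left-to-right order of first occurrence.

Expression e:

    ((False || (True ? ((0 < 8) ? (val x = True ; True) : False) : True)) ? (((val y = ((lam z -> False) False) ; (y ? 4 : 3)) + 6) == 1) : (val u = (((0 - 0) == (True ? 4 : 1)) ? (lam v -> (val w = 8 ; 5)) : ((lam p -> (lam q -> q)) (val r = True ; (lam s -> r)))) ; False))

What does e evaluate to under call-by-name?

Answer: false

Working:
step 0: (if (false || (if true then (if (0 < 8) then (let x = true in true) else false) else true)) then (((let y = ((\z.false) false) in (if y then 4 else 3)) + 6) == 1) else (let u = (if ((0 - 0) == (if true then 4 else 1)) then (\v.(let w = 8 in 5)) else ((\p.(\q.q)) (let r = true in (\s.r)))) in false))
step 1: [if@0.1] (if (false || (if (0 < 8) then (let x = true in true) else false)) then (((let y = ((\z.false) false) in (if y then 4 else 3)) + 6) == 1) else (let u = (if ((0 - 0) == (if true then 4 else 1)) then (\v.(let w = 8 in 5)) else ((\p.(\q.q)) (let r = true in (\s.r)))) in false))
step 2: [delta@0.1.0] (if (false || (if true then (let x = true in true) else false)) then (((let y = ((\z.false) false) in (if y then 4 else 3)) + 6) == 1) else (let u = (if ((0 - 0) == (if true then 4 else 1)) then (\v.(let w = 8 in 5)) else ((\p.(\q.q)) (let r = true in (\s.r)))) in false))
step 3: [if@0.1] (if (false || (let x = true in true)) then (((let y = ((\z.false) false) in (if y then 4 else 3)) + 6) == 1) else (let u = (if ((0 - 0) == (if true then 4 else 1)) then (\v.(let w = 8 in 5)) else ((\p.(\q.q)) (let r = true in (\s.r)))) in false))
step 4: [let@0.1] (if (false || true) then (((let y = ((\z.false) false) in (if y then 4 else 3)) + 6) == 1) else (let u = (if ((0 - 0) == (if true then 4 else 1)) then (\v.(let w = 8 in 5)) else ((\p.(\q.q)) (let r = true in (\s.r)))) in false))
step 5: [delta@0] (if true then (((let y = ((\z.false) false) in (if y then 4 else 3)) + 6) == 1) else (let u = (if ((0 - 0) == (if true then 4 else 1)) then (\v.(let w = 8 in 5)) else ((\p.(\q.q)) (let r = true in (\s.r)))) in false))
step 6: [if@root] (((let y = ((\z.false) false) in (if y then 4 else 3)) + 6) == 1)
step 7: [let@0.0] (((if ((\z.false) false) then 4 else 3) + 6) == 1)
step 8: [beta@0.0.0] (((if false then 4 else 3) + 6) == 1)
step 9: [if@0.0] ((3 + 6) == 1)
step 10: [delta@0] (9 == 1)
step 11: [delta@root] false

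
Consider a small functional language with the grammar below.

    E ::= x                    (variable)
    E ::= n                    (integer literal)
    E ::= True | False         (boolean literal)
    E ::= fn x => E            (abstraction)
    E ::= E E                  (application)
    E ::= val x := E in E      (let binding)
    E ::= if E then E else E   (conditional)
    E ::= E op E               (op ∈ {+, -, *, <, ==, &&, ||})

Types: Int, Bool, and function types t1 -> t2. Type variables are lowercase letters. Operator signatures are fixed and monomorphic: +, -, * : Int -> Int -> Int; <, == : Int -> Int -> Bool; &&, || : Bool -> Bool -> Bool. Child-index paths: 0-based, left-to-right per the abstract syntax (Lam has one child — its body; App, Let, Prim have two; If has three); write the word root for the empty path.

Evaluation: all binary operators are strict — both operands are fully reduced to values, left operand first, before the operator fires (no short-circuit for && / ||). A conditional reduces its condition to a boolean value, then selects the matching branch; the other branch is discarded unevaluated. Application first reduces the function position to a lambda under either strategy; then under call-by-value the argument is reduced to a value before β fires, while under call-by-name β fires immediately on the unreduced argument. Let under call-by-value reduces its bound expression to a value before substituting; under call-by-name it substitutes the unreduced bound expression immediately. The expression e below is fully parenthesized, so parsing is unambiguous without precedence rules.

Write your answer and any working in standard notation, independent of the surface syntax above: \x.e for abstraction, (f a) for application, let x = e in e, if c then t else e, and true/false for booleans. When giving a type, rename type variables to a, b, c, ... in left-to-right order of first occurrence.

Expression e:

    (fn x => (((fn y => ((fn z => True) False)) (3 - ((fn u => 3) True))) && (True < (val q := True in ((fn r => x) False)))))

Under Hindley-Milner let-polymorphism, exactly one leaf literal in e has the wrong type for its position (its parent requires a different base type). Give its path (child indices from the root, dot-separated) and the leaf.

Answer: 0.1.0 : true

Trace:
\z._ : c -> Bool
  unify c -> Bool ~ Bool -> d
  unify c ~ Bool
  unify Bool ~ d
_ _ : Bool
\y._ : b -> Bool
  unify Int ~ Int
\u._ : e -> Int
  unify e -> Int ~ Bool -> f
  unify e ~ Bool
  unify Int ~ f
_ _ : Int
  unify Int ~ Int
  unify b -> Bool ~ Int -> g
  unify b ~ Int
  unify Bool ~ g
_ _ : Bool
  unify Bool ~ Bool
  unify Bool ~ Int
  FAIL: mismatch Bool ~ Int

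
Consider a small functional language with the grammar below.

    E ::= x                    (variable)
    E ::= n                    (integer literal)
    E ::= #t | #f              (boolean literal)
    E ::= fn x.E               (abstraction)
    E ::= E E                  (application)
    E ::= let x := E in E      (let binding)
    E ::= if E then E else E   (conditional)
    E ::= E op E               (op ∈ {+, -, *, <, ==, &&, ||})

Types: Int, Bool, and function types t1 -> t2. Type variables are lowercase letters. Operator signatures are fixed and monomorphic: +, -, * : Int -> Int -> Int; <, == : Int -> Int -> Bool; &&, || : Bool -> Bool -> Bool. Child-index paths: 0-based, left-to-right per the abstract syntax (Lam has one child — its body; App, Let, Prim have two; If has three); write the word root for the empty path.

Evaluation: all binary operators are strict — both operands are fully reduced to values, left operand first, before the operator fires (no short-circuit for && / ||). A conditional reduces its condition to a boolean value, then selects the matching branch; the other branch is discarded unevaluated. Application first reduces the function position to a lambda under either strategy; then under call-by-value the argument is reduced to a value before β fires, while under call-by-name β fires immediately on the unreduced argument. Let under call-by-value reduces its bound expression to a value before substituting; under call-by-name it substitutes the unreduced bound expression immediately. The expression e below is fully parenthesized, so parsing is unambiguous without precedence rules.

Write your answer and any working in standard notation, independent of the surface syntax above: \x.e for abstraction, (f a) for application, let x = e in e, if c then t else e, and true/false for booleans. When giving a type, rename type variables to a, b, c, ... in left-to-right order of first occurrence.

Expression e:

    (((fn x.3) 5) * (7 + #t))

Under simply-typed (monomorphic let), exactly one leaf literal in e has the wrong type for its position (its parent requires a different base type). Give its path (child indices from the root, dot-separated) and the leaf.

Answer: 1.1 : true

Derivation:
\x._ : a -> Int
  unify a -> Int ~ Int -> b
  unify a ~ Int
  unify Int ~ b
_ _ : Int
  unify Int ~ Int
  unify Int ~ Int
  unify Bool ~ Int
  FAIL: mismatch Bool ~ Int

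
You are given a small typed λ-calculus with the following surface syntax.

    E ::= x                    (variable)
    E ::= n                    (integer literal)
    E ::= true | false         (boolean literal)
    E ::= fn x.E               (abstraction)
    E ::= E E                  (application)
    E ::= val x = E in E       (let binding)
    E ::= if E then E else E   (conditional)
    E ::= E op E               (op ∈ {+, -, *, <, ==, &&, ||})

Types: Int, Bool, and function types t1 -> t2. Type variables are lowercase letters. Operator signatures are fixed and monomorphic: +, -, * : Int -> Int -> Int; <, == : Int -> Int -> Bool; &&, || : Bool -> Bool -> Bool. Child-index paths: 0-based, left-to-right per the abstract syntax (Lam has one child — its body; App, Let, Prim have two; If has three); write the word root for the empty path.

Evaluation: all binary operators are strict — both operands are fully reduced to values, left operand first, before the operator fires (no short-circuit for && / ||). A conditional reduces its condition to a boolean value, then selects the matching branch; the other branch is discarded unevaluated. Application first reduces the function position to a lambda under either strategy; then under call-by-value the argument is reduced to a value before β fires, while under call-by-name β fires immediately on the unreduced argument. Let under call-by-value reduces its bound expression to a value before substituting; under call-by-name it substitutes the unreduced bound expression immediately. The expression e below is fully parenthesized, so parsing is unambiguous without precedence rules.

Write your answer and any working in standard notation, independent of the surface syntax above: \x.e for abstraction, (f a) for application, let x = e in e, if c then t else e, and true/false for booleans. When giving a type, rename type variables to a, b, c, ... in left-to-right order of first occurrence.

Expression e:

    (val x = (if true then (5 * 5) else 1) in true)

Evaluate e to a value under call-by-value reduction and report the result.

Answer: true

Derivation:
step 0: (let x = (if true then (5 * 5) else 1) in true)
step 1: [if@0] (let x = (5 * 5) in true)
step 2: [delta@0] (let x = 25 in true)
step 3: [let@root] true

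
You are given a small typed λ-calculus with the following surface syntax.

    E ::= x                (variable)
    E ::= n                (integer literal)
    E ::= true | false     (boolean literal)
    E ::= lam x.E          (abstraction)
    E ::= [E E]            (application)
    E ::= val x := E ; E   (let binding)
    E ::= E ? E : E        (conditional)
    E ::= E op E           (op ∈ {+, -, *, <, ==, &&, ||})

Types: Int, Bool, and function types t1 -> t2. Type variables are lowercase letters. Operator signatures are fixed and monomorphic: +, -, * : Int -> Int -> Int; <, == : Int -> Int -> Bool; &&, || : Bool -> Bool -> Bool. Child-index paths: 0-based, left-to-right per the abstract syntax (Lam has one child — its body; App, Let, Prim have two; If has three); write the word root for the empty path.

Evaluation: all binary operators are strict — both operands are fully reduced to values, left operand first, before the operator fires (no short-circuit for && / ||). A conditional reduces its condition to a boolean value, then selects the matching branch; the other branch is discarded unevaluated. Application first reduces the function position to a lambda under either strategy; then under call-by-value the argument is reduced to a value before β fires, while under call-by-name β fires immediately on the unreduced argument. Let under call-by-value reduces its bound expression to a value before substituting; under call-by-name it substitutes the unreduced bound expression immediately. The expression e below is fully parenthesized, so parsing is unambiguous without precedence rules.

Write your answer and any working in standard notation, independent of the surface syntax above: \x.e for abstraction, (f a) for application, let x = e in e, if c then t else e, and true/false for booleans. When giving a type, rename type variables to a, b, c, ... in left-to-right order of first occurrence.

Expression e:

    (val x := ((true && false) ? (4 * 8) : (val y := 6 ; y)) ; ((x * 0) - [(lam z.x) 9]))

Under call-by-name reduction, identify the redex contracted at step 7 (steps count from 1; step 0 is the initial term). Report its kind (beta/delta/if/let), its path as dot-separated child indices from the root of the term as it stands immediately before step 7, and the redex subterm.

Derivation:
step 0: (let x = (if (true && false) then (4 * 8) else (let y = 6 in y)) in ((x * 0) - ((\z.x) 9)))
step 1: [let@root] (((if (true && false) then (4 * 8) else (let y = 6 in y)) * 0) - ((\z.(if (true && false) then (4 * 8) else (let y = 6 in y))) 9))
step 2: [delta@0.0.0] (((if false then (4 * 8) else (let y = 6 in y)) * 0) - ((\z.(if (true && false) then (4 * 8) else (let y = 6 in y))) 9))
step 3: [if@0.0] (((let y = 6 in y) * 0) - ((\z.(if (true && false) then (4 * 8) else (let y = 6 in y))) 9))
step 4: [let@0.0] ((6 * 0) - ((\z.(if (true && false) then (4 * 8) else (let y = 6 in y))) 9))
step 5: [delta@0] (0 - ((\z.(if (true && false) then (4 * 8) else (let y = 6 in y))) 9))
step 6: [beta@1] (0 - (if (true && false) then (4 * 8) else (let y = 6 in y)))
step 7: [delta@1.0] (0 - (if false then (4 * 8) else (let y = 6 in y)))

Answer: delta at 1.0 : (true && false)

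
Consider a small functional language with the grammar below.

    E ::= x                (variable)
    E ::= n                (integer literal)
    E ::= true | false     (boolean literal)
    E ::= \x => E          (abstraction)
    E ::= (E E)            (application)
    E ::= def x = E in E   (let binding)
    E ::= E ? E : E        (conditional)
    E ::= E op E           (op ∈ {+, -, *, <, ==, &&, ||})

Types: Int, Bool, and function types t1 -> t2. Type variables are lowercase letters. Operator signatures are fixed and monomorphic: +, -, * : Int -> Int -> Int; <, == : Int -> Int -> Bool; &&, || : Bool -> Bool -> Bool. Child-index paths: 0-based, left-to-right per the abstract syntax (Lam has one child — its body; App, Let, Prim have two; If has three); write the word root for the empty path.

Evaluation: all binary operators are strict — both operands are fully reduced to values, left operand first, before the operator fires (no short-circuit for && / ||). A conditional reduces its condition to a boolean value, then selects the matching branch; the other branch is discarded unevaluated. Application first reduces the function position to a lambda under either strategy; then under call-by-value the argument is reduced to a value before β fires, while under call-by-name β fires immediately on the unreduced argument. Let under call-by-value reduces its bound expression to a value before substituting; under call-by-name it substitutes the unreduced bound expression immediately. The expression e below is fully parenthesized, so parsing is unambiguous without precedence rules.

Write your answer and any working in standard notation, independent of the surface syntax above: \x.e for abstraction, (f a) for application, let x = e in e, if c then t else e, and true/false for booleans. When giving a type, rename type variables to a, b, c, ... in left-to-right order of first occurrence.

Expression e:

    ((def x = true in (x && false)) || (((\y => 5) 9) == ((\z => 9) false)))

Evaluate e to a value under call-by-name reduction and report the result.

Answer: false

Derivation:
step 0: ((let x = true in (x && false)) || (((\y.5) 9) == ((\z.9) false)))
step 1: [let@0] ((true && false) || (((\y.5) 9) == ((\z.9) false)))
step 2: [delta@0] (false || (((\y.5) 9) == ((\z.9) false)))
step 3: [beta@1.0] (false || (5 == ((\z.9) false)))
step 4: [beta@1.1] (false || (5 == 9))
step 5: [delta@1] (false || false)
step 6: [delta@root] false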